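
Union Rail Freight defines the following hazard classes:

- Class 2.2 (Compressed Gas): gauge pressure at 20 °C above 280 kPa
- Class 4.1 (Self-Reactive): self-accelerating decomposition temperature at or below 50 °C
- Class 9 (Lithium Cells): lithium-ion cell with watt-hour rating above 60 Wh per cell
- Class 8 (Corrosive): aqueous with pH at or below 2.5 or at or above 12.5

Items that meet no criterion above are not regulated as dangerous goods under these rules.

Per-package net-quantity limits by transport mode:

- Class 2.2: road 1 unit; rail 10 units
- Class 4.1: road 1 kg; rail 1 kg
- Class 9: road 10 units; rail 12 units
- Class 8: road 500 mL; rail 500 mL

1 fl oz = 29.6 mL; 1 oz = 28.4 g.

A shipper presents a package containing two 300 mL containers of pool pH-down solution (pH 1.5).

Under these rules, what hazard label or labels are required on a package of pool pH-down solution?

Class 8

With pH 1.5 (≤ 2.5), the pool pH-down solution falls in Class 8.
Only the Class 8 label is required.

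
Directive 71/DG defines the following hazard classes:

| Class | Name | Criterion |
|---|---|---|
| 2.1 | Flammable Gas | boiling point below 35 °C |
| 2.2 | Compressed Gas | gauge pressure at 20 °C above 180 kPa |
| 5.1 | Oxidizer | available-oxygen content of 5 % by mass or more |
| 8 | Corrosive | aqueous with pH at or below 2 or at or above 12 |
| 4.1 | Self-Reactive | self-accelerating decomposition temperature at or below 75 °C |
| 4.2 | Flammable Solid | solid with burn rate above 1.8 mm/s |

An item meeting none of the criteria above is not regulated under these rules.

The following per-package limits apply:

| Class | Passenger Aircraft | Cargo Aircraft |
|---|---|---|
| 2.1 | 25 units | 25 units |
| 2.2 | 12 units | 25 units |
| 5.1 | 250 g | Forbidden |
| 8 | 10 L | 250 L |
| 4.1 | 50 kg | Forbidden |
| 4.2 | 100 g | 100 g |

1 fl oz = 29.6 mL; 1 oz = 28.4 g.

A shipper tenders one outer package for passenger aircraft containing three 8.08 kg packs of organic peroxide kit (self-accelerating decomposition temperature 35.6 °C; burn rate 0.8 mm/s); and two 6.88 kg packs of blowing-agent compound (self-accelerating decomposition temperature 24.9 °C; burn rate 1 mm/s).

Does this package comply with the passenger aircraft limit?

Yes

Self-accelerating decomposition temperature 35.6 °C meets the Class 4.1 criterion (Self-Reactive), so the organic peroxide kit is Class 4.1.
The blowing-agent compound has self-accelerating decomposition temperature 24.9 °C, which is ≤ 75 °C, so it is Class 4.1 (Self-Reactive).
Class 4.1 net quantity: (three 8.08 kg packs = 24.24 kg) + (two 6.88 kg packs = 13.76 kg) = 38 kg.
38 kg is within the passenger aircraft limit of 50 kg for Class 4.1.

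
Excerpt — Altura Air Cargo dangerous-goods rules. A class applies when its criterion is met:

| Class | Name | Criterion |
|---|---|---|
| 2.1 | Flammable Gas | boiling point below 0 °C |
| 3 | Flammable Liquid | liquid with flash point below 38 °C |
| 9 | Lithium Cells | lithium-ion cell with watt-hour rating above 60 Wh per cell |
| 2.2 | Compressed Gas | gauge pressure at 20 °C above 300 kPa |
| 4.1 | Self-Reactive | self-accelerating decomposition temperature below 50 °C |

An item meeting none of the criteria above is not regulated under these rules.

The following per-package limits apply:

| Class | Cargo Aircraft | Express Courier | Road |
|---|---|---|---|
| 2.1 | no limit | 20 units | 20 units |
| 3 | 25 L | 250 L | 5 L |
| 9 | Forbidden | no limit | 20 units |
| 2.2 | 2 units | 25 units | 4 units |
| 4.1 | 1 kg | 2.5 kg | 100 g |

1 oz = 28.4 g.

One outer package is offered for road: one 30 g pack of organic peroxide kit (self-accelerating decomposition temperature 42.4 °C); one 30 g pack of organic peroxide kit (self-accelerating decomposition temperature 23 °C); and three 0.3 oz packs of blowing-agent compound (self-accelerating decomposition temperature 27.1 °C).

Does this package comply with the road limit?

Self-accelerating decomposition temperature 42.4 °C meets the Class 4.1 criterion (Self-Reactive), so the organic peroxide kit is Class 4.1.
With self-accelerating decomposition temperature 23 °C (< 50 °C), the organic peroxide kit falls in Class 4.1.
Self-accelerating decomposition temperature 27.1 °C meets the Class 4.1 criterion (Self-Reactive), so the blowing-agent compound is Class 4.1.
Class 4.1 net quantity: 30 g + 30 g + (three 0.3 oz packs = 25.56 g) = 85.56 g.
85.56 g ≤ 100 g (road limit, Class 4.1) — within limit.

Yes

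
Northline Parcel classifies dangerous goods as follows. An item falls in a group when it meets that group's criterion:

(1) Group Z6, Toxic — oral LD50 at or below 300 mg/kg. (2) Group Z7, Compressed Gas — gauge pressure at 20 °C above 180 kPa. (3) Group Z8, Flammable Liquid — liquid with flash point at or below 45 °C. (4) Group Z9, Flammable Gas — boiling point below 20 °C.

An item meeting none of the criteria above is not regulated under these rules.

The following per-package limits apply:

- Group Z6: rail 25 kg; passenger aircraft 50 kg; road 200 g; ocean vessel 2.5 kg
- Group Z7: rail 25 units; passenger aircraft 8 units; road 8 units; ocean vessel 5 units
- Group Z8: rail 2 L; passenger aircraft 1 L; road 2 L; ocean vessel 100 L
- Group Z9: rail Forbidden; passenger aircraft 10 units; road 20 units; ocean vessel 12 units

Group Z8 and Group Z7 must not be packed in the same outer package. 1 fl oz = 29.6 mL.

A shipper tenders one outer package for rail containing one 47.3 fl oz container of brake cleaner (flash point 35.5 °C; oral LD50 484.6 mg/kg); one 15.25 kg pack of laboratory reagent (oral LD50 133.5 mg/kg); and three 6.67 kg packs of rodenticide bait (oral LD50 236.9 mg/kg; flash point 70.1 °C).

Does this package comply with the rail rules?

With flash point 35.5 °C (≤ 45 °C), the brake cleaner falls in Group Z8.
With oral LD50 133.5 mg/kg (≤ 300 mg/kg), the laboratory reagent falls in Group Z6.
With oral LD50 236.9 mg/kg (≤ 300 mg/kg), the rodenticide bait falls in Group Z6.
Group Z8 quantity: one 47.3 fl oz container = 1400.08 mL.
1400.08 mL ≤ 2 L (rail limit, Group Z8) — within limit.
Total Group Z6: 15.25 kg + (three 6.67 kg packs = 20.01 kg) = 35.26 kg.
35.26 kg > 25 kg (rail limit, Group Z6) — over the limit.
The segregation rule (Group Z8 with Group Z7) does not apply to Group Z8 with Group Z6.

No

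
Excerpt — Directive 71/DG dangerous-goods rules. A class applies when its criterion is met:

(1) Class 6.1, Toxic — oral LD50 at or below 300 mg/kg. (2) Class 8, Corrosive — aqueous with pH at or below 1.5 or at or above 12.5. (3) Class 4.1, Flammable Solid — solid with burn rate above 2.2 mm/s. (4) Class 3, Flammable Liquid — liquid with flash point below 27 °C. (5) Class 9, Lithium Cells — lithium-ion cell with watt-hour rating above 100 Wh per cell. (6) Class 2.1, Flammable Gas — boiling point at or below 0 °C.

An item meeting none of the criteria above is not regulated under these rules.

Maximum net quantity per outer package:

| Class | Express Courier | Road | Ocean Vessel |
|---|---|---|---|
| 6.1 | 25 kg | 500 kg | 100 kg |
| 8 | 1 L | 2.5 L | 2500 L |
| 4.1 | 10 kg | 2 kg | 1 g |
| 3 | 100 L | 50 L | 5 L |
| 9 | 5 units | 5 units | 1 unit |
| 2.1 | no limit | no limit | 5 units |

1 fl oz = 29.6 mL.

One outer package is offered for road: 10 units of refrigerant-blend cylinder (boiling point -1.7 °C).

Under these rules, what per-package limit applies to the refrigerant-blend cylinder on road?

Boiling point -1.7 °C meets the Class 2.1 criterion (Flammable Gas), so the refrigerant-blend cylinder is Class 2.1.
The road limit for Class 2.1 is no limit.

no limit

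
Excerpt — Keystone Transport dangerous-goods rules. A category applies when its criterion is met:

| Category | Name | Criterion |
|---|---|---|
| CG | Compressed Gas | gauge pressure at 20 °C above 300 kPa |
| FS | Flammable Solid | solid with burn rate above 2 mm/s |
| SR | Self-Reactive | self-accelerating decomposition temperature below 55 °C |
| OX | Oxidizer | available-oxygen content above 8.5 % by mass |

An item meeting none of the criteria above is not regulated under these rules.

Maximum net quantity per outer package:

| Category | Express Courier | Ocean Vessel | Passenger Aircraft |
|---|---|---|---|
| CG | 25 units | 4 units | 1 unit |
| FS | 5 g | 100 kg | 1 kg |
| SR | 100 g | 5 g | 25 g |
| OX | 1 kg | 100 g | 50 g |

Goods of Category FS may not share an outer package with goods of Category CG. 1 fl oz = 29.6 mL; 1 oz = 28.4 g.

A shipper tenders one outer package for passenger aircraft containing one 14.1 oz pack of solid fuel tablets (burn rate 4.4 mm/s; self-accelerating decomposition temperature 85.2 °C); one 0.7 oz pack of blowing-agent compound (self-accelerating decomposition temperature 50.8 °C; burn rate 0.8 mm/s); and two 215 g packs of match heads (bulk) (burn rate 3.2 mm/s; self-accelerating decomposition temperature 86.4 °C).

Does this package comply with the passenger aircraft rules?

Solid fuel tablets: burn rate 4.4 mm/s > 2 mm/s → Category FS (Flammable Solid).
The blowing-agent compound has self-accelerating decomposition temperature 50.8 °C, which is < 55 °C, so it is Category SR (Self-Reactive).
Burn rate 3.2 mm/s meets the Category FS criterion (Flammable Solid), so the match heads (bulk) are Category FS.
Total Category FS: (one 14.1 oz pack = 400.44 g) + (two 215 g packs = 430 g) = 830.44 g.
830.44 g ≤ 1 kg (passenger aircraft limit, Category FS) — within limit.
Category SR quantity: one 0.7 oz pack = 19.88 g.
That is within the Category SR passenger aircraft limit of 25 g.
The segregation rule (Category FS with Category CG) does not apply to Category FS with Category SR.
Every hazard category is within its passenger aircraft limit and no segregation rule is violated.

Yes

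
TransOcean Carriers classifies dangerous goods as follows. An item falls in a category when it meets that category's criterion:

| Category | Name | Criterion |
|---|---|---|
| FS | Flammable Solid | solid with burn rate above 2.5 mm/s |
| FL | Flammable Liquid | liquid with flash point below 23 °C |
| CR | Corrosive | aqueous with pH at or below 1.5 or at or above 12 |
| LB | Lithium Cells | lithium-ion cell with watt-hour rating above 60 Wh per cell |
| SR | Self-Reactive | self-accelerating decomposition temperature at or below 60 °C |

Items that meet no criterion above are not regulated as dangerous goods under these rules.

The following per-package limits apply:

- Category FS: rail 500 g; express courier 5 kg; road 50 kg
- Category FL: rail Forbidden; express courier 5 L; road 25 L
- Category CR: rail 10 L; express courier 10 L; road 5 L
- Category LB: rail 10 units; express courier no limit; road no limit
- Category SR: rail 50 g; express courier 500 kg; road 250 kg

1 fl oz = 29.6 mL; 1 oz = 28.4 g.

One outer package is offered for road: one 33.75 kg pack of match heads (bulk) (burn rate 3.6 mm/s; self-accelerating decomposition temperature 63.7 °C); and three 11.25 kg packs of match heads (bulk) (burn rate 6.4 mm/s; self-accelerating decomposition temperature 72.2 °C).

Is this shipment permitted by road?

With burn rate 3.6 mm/s (> 2.5 mm/s), the match heads (bulk) fall in Category FS.
With burn rate 6.4 mm/s (> 2.5 mm/s), the match heads (bulk) fall in Category FS.
Category FS net quantity: 33.75 kg + (three 11.25 kg packs = 33.75 kg) = 67.5 kg.
67.5 kg > 50 kg (road limit, Category FS) — over the limit.

No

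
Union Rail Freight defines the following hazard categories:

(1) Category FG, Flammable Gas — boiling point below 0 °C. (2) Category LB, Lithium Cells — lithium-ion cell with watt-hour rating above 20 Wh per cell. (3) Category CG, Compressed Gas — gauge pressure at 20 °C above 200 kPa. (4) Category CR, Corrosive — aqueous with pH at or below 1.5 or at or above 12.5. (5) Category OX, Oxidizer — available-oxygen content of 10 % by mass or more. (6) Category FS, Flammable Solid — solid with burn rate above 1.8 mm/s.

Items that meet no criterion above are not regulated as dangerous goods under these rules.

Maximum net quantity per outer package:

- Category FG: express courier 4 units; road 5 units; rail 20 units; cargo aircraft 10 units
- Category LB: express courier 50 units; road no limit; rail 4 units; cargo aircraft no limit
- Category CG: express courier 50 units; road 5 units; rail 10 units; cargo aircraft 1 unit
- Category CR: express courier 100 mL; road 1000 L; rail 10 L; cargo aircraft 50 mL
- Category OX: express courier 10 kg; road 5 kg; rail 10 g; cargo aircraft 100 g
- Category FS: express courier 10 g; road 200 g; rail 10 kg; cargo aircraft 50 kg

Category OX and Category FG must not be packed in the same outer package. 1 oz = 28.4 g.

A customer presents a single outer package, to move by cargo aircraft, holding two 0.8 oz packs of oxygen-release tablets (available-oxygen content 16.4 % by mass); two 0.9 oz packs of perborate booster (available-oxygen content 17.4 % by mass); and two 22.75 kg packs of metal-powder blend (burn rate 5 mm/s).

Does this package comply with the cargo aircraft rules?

The oxygen-release tablets have available-oxygen content 16.4 % by mass, which is ≥ 10 % by mass, so they are Category OX (Oxidizer).
With available-oxygen content 17.4 % by mass (≥ 10 % by mass), the perborate booster falls in Category OX.
With burn rate 5 mm/s (> 1.8 mm/s), the metal-powder blend falls in Category FS.
Category OX net quantity: (two 0.8 oz packs = 45.44 g) + (two 0.9 oz packs = 51.12 g) = 96.56 g.
That is within the Category OX cargo aircraft limit of 100 g.
Category FS quantity: two 22.75 kg packs = 45.5 kg.
That is within the Category FS cargo aircraft limit of 50 kg.
The segregation rule (Category OX with Category FG) does not apply to Category OX with Category FS.
Every hazard category is within its cargo aircraft limit and no segregation rule is violated.

Yes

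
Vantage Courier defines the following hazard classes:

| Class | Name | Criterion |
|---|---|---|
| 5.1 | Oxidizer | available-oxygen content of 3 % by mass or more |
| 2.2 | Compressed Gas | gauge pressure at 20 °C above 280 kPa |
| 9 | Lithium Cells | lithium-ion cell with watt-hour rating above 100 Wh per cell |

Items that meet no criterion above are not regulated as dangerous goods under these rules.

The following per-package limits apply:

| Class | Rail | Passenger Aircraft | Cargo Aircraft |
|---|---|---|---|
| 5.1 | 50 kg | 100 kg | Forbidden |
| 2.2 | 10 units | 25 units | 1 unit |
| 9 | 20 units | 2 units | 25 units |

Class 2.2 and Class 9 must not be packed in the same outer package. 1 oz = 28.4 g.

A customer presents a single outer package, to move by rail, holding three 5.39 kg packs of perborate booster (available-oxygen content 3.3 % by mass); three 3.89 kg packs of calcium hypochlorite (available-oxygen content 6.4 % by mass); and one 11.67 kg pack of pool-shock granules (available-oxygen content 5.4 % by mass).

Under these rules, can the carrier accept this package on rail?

Yes

Perborate booster: available-oxygen content 3.3 % by mass ≥ 3 % by mass → Class 5.1 (Oxidizer).
The calcium hypochlorite has available-oxygen content 6.4 % by mass, which is ≥ 3 % by mass, so it is Class 5.1 (Oxidizer).
The pool-shock granules have available-oxygen content 5.4 % by mass, which is ≥ 3 % by mass, so they are Class 5.1 (Oxidizer).
Class 5.1 net quantity: (three 5.39 kg packs = 16.17 kg) + (three 3.89 kg packs = 11.67 kg) + 11.67 kg = 39.51 kg.
39.51 kg is within the rail limit of 50 kg for Class 5.1.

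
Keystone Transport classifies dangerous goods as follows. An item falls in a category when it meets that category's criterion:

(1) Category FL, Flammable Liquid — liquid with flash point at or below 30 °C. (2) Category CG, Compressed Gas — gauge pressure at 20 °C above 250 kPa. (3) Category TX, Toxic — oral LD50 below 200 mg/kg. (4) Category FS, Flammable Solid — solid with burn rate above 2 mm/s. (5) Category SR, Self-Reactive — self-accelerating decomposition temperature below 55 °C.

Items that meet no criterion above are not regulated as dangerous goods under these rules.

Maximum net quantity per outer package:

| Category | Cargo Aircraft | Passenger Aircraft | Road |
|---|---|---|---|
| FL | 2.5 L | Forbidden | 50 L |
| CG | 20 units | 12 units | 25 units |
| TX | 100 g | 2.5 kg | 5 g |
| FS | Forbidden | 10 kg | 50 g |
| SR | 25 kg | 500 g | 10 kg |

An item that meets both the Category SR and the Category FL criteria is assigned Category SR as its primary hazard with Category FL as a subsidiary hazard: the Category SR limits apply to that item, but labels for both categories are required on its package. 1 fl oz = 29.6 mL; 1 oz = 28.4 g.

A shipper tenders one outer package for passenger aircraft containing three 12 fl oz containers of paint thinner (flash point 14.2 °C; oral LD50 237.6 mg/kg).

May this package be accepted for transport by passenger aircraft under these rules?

No

Paint thinner: flash point 14.2 °C ≤ 30 °C → Category FL (Flammable Liquid).
Category FL quantity: three 12 fl oz containers = 1065.6 mL.
Category FL is Forbidden by passenger aircraft.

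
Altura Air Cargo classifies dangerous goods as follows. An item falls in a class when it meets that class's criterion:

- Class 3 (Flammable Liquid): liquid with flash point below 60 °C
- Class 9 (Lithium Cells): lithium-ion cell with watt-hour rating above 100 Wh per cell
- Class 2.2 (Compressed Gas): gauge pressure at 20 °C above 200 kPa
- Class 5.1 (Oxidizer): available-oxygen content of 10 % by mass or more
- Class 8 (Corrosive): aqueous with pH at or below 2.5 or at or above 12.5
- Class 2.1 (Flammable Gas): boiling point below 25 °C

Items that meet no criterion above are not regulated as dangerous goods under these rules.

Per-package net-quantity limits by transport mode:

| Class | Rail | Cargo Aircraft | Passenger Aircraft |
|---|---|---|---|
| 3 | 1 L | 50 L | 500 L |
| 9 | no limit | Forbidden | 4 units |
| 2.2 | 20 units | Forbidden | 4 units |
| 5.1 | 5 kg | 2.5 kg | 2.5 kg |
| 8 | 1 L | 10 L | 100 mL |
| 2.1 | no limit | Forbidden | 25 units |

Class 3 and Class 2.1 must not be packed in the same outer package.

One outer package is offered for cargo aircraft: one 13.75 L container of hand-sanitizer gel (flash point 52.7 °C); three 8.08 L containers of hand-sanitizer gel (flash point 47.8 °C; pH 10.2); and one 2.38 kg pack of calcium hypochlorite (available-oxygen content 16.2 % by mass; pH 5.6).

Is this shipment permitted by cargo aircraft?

Hand-sanitizer gel: flash point 52.7 °C < 60 °C → Class 3 (Flammable Liquid).
Hand-sanitizer gel: flash point 47.8 °C < 60 °C → Class 3 (Flammable Liquid).
The calcium hypochlorite has available-oxygen content 16.2 % by mass, which is ≥ 10 % by mass, so it is Class 5.1 (Oxidizer).
Class 3 net quantity: 13.75 L + (three 8.08 L containers = 24.24 L) = 37.99 L.
That is within the Class 3 cargo aircraft limit of 50 L.
Class 5.1 quantity: 2.38 kg.
That is within the Class 5.1 cargo aircraft limit of 2.5 kg.
The segregation rule (Class 3 with Class 2.1) does not apply to Class 3 with Class 5.1.
Every hazard class is within its cargo aircraft limit and no segregation rule is violated.

Yes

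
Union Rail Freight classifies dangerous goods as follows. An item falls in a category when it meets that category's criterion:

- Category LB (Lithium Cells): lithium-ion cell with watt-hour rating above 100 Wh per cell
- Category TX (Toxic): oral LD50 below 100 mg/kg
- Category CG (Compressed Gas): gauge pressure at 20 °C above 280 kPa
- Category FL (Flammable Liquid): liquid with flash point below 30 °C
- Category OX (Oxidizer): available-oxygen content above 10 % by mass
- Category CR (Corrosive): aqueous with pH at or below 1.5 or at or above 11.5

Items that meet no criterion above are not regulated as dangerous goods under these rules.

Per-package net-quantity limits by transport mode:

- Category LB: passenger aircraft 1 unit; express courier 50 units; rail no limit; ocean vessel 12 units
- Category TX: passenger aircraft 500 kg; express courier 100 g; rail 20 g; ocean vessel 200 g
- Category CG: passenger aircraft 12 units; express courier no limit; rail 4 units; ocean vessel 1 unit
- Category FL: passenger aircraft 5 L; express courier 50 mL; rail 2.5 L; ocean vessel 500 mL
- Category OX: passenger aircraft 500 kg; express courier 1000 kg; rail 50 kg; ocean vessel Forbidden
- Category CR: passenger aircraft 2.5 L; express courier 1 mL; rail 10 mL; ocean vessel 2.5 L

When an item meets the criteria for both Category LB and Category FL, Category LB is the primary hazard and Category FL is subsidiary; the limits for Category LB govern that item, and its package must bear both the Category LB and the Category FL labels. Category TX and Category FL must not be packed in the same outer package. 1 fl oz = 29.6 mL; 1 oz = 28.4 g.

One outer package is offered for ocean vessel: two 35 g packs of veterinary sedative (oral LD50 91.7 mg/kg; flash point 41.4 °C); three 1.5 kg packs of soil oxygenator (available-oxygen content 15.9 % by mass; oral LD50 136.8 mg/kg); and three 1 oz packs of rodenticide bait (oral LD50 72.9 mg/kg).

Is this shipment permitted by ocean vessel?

No

The veterinary sedative has oral LD50 91.7 mg/kg, which is < 100 mg/kg, so it is Category TX (Toxic).
With available-oxygen content 15.9 % by mass (> 10 % by mass), the soil oxygenator falls in Category OX.
The rodenticide bait has oral LD50 72.9 mg/kg, which is < 100 mg/kg, so it is Category TX (Toxic).
Category TX net quantity: (two 35 g packs = 70 g) + (three 1 oz packs = 85.2 g) = 155.2 g.
155.2 g is within the ocean vessel limit of 200 g for Category TX.
Category OX quantity: three 1.5 kg packs = 4.5 kg.
By ocean vessel, Category OX is Forbidden regardless of quantity.
The segregation rule (Category TX with Category FL) does not apply to Category TX with Category OX.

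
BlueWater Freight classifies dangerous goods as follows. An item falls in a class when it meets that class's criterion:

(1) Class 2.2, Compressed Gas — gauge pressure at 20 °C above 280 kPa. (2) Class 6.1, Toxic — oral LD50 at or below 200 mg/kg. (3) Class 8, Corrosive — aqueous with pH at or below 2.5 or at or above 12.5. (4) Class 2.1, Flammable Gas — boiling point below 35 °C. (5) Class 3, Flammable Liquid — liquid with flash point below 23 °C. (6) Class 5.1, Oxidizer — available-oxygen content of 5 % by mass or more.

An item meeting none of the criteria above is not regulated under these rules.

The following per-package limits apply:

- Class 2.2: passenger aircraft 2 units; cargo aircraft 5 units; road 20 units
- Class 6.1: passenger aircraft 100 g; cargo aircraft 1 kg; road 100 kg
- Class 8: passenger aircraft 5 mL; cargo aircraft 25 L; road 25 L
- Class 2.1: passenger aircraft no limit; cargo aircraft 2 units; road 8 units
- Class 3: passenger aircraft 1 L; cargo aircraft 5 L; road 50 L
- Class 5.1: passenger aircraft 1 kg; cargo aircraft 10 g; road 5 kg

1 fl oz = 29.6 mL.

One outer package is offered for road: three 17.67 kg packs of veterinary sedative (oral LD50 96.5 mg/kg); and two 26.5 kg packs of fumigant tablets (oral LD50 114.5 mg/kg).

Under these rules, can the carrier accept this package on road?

Veterinary sedative: oral LD50 96.5 mg/kg ≤ 200 mg/kg → Class 6.1 (Toxic).
Fumigant tablets: oral LD50 114.5 mg/kg ≤ 200 mg/kg → Class 6.1 (Toxic).
Class 6.1 net quantity: (three 17.67 kg packs = 53.01 kg) + (two 26.5 kg packs = 53 kg) = 106.01 kg.
That exceeds the Class 6.1 road limit of 100 kg.

No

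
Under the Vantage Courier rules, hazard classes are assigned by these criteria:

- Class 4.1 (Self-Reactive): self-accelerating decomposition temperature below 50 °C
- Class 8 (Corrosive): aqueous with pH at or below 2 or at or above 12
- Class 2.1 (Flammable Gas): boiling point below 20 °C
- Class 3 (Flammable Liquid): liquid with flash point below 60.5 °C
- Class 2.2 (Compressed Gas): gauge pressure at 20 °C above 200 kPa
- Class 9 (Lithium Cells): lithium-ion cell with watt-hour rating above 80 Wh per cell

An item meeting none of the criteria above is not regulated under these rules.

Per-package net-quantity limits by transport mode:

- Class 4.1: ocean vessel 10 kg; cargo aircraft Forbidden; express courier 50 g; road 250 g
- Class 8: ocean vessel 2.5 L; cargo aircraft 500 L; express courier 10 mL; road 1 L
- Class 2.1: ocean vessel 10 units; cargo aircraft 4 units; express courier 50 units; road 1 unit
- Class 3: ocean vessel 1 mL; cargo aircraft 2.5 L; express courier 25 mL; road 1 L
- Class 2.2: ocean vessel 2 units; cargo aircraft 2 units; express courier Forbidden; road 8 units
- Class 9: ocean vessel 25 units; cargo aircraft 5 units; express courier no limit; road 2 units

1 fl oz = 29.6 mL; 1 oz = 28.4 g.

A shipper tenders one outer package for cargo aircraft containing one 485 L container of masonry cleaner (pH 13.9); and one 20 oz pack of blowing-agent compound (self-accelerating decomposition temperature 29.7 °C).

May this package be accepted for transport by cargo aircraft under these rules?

No

With pH 13.9 (≥ 12), the masonry cleaner falls in Class 8.
With self-accelerating decomposition temperature 29.7 °C (< 50 °C), the blowing-agent compound falls in Class 4.1.
Class 8 quantity: 485 L.
485 L is within the cargo aircraft limit of 500 L for Class 8.
Class 4.1 quantity: one 20 oz pack = 568 g.
By cargo aircraft, Class 4.1 is Forbidden regardless of quantity.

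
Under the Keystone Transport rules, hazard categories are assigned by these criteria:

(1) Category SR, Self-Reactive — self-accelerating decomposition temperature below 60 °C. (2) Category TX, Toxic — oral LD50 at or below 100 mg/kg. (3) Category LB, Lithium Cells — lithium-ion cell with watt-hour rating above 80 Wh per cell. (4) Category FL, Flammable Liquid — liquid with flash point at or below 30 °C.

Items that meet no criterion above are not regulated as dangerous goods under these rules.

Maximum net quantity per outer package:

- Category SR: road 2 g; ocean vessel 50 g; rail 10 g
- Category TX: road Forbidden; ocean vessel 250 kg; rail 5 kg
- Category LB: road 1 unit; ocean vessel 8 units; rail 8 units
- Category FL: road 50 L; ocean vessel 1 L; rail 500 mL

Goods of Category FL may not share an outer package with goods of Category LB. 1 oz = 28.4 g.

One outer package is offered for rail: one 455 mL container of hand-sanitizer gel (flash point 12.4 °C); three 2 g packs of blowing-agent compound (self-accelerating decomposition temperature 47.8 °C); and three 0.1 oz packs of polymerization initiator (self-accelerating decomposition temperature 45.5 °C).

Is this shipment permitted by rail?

The hand-sanitizer gel has flash point 12.4 °C, which is ≤ 30 °C, so it is Category FL (Flammable Liquid).
With self-accelerating decomposition temperature 47.8 °C (< 60 °C), the blowing-agent compound falls in Category SR.
With self-accelerating decomposition temperature 45.5 °C (< 60 °C), the polymerization initiator falls in Category SR.
Total Category SR: (three 2 g packs = 6 g) + (three 0.1 oz packs = 8.52 g) = 14.52 g.
14.52 g exceeds the rail limit of 10 g for Category SR.
Category FL quantity: 455 mL.
That is within the Category FL rail limit of 500 mL.
The segregation rule (Category FL with Category LB) does not apply to Category SR with Category FL.

No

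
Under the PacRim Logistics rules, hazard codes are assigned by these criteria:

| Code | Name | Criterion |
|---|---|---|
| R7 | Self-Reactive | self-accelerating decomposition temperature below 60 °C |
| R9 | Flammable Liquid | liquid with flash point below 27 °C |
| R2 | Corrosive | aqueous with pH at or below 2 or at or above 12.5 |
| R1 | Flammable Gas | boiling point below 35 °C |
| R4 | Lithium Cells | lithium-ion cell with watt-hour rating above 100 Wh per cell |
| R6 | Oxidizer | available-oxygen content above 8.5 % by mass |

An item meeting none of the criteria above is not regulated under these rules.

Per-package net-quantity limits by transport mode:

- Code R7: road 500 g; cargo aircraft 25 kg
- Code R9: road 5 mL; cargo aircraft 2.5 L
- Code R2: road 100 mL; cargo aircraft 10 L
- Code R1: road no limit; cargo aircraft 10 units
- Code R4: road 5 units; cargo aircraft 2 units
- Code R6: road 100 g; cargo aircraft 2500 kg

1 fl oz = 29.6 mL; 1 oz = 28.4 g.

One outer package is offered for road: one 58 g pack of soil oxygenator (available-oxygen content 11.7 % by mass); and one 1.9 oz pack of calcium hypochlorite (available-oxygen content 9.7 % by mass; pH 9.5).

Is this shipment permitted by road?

No

With available-oxygen content 11.7 % by mass (> 8.5 % by mass), the soil oxygenator falls in Code R6.
Available-oxygen content 9.7 % by mass meets the Code R6 criterion (Oxidizer), so the calcium hypochlorite is Code R6.
Total Code R6: 58 g + (one 1.9 oz pack = 53.96 g) = 111.96 g.
111.96 g exceeds the road limit of 100 g for Code R6.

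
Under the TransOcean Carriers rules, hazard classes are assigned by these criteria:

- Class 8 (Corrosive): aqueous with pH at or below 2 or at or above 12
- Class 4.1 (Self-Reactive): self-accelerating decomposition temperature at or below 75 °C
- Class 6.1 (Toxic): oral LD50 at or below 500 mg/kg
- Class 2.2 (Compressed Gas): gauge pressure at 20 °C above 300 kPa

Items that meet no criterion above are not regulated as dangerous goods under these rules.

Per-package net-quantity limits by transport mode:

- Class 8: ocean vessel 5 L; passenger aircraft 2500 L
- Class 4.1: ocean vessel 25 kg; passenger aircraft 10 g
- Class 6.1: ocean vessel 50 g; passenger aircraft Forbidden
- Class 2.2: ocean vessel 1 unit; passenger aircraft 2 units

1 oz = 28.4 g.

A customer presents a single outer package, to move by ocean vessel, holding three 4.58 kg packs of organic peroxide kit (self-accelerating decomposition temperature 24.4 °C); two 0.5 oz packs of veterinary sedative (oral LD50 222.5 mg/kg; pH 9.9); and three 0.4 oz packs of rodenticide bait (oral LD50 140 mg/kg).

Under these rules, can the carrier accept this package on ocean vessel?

Organic peroxide kit: self-accelerating decomposition temperature 24.4 °C ≤ 75 °C → Class 4.1 (Self-Reactive).
The veterinary sedative has oral LD50 222.5 mg/kg, which is ≤ 500 mg/kg, so it is Class 6.1 (Toxic).
With oral LD50 140 mg/kg (≤ 500 mg/kg), the rodenticide bait falls in Class 6.1.
Total Class 6.1: (two 0.5 oz packs = 28.4 g) + (three 0.4 oz packs = 34.08 g) = 62.48 g.
62.48 g exceeds the ocean vessel limit of 50 g for Class 6.1.
Class 4.1 quantity: three 4.58 kg packs = 13.74 kg.
13.74 kg is within the ocean vessel limit of 25 kg for Class 4.1.

No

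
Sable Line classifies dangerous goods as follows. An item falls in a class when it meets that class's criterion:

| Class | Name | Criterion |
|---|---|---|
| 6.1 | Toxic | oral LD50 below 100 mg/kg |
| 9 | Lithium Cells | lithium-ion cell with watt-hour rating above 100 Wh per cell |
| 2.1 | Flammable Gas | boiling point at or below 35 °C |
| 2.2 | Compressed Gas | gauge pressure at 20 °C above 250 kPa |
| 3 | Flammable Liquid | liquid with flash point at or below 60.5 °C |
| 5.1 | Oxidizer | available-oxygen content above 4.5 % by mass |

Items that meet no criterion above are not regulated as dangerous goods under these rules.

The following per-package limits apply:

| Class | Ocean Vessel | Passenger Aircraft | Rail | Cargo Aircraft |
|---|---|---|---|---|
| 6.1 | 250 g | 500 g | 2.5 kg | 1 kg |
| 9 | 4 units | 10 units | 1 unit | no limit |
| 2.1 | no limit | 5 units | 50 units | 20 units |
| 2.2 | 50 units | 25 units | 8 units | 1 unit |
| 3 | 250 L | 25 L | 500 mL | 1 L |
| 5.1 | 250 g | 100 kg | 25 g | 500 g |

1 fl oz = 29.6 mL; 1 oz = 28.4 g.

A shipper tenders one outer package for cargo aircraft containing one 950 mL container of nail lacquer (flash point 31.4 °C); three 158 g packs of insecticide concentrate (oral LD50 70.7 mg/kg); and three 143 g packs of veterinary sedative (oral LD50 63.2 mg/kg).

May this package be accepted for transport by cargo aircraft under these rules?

With flash point 31.4 °C (≤ 60.5 °C), the nail lacquer falls in Class 3.
The insecticide concentrate has oral LD50 70.7 mg/kg, which is < 100 mg/kg, so it is Class 6.1 (Toxic).
With oral LD50 63.2 mg/kg (< 100 mg/kg), the veterinary sedative falls in Class 6.1.
Class 3 quantity: 950 mL.
950 mL is within the cargo aircraft limit of 1 L for Class 3.
Class 6.1 net quantity: (three 158 g packs = 474 g) + (three 143 g packs = 429 g) = 903 g.
903 g is within the cargo aircraft limit of 1 kg for Class 6.1.
Every hazard class is within its cargo aircraft limit and no segregation rule is violated.

Yes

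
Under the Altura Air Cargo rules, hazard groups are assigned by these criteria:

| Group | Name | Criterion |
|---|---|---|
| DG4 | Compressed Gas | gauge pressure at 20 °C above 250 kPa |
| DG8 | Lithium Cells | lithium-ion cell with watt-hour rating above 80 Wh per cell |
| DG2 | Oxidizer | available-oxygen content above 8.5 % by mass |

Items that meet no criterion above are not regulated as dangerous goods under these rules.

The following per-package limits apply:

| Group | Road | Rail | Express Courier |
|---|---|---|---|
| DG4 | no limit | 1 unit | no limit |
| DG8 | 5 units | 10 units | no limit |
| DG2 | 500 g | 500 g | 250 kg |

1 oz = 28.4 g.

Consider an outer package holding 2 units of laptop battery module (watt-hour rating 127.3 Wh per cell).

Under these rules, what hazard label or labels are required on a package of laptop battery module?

Group DG8

Watt-hour rating 127.3 Wh per cell meets the Group DG8 criterion (Lithium Cells), so the laptop battery module is Group DG8.
Only the Group DG8 label is required.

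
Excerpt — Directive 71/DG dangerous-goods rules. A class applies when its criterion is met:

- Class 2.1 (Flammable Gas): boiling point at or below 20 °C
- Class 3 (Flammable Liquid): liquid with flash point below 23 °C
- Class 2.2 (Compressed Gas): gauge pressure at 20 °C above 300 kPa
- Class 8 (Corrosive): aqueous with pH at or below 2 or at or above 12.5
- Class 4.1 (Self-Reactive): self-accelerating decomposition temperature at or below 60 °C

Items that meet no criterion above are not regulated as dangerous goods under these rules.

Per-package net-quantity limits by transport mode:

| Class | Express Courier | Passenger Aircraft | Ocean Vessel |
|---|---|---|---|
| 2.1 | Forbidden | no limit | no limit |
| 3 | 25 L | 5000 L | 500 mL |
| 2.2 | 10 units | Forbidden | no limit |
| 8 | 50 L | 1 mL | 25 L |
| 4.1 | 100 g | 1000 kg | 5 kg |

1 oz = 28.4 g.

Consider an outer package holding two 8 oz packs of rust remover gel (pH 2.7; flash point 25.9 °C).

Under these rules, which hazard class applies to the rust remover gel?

flash point 25.9 °C is not below 23 °C, so Class 3 does not apply.
pH 2.7 is between 2 and 12.5, so Class 8 does not apply.
No criterion is met, so the item is not regulated.

Not regulated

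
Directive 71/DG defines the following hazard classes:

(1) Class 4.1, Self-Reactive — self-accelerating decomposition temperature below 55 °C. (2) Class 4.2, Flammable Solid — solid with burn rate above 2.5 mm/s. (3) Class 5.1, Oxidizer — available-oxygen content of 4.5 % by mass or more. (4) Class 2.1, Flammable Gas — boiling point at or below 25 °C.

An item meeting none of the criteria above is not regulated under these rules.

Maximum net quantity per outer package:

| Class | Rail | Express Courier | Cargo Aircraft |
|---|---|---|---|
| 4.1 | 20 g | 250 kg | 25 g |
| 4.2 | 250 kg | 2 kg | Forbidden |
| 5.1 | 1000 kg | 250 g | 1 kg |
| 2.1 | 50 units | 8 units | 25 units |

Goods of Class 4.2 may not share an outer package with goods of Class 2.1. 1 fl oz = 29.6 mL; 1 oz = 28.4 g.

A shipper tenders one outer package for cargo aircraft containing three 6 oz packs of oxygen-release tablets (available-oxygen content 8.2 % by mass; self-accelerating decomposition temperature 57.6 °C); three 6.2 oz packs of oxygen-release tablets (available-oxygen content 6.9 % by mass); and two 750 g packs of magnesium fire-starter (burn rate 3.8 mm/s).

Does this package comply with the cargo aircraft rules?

With available-oxygen content 8.2 % by mass (≥ 4.5 % by mass), the oxygen-release tablets fall in Class 5.1.
With available-oxygen content 6.9 % by mass (≥ 4.5 % by mass), the oxygen-release tablets fall in Class 5.1.
With burn rate 3.8 mm/s (> 2.5 mm/s), the magnesium fire-starter falls in Class 4.2.
Total Class 5.1: (three 6 oz packs = 511.2 g) + (three 6.2 oz packs = 528.24 g) = 1039.44 g.
1039.44 g > 1 kg (cargo aircraft limit, Class 5.1) — over the limit.
Class 4.2 quantity: two 750 g packs = 1.5 kg.
By cargo aircraft, Class 4.2 is Forbidden regardless of quantity.
The segregation rule (Class 4.2 with Class 2.1) does not apply to Class 5.1 with Class 4.2.

No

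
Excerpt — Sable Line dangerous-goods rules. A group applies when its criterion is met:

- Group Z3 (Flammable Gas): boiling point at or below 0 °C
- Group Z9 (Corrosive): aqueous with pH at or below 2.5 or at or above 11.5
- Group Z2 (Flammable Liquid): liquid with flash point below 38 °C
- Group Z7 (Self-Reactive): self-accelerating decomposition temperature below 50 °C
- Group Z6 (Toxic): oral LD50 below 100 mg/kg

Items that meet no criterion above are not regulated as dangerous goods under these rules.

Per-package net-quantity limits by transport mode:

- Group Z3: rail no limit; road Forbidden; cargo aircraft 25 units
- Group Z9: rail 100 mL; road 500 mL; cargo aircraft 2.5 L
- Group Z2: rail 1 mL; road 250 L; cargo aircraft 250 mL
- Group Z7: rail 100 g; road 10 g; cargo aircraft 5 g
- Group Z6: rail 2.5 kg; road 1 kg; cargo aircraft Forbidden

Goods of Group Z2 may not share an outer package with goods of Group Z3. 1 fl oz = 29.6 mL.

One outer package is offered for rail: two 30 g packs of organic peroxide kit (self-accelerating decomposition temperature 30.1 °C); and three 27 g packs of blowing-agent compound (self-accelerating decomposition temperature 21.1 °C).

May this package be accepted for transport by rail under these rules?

No

With self-accelerating decomposition temperature 30.1 °C (< 50 °C), the organic peroxide kit falls in Group Z7.
Self-accelerating decomposition temperature 21.1 °C meets the Group Z7 criterion (Self-Reactive), so the blowing-agent compound is Group Z7.
Total Group Z7: (two 30 g packs = 60 g) + (three 27 g packs = 81 g) = 141 g.
141 g exceeds the rail limit of 100 g for Group Z7.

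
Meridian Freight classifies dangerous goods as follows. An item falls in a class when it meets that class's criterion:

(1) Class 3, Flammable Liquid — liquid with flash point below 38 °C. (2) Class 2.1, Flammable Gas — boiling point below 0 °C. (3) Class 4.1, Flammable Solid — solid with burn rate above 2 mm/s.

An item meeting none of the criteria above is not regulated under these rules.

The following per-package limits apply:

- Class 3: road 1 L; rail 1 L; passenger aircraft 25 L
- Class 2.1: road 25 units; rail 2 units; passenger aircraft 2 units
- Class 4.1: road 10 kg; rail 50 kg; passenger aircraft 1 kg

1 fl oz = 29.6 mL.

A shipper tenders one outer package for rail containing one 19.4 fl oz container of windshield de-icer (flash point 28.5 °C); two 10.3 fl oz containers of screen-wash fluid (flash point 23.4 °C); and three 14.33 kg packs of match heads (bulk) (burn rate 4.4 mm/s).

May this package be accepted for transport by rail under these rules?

The windshield de-icer has flash point 28.5 °C, which is < 38 °C, so it is Class 3 (Flammable Liquid).
Screen-wash fluid: flash point 23.4 °C < 38 °C → Class 3 (Flammable Liquid).
The match heads (bulk) have burn rate 4.4 mm/s, which is > 2 mm/s, so they are Class 4.1 (Flammable Solid).
Class 4.1 quantity: three 14.33 kg packs = 42.99 kg.
42.99 kg ≤ 50 kg (rail limit, Class 4.1) — within limit.
Total Class 3: (one 19.4 fl oz container = 574.24 mL) + (two 10.3 fl oz containers = 609.76 mL) = 1.184 L.
That exceeds the Class 3 rail limit of 1 L.

No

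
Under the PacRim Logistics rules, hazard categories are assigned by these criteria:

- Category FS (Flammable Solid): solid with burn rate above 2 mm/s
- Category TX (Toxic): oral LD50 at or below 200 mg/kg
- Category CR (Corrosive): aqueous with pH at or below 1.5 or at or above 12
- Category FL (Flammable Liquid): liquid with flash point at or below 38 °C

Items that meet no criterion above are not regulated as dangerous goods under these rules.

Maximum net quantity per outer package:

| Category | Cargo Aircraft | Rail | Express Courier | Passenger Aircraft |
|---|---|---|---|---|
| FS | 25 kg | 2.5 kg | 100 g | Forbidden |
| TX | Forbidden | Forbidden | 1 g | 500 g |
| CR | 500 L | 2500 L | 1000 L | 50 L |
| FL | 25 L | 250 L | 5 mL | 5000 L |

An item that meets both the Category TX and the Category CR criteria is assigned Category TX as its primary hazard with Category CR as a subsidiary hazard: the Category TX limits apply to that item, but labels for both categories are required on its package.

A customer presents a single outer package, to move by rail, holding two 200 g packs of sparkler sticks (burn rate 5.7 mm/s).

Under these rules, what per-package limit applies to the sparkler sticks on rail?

Sparkler sticks: burn rate 5.7 mm/s > 2 mm/s → Category FS (Flammable Solid).
The rail limit for Category FS is 2.5 kg.

2.5 kg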